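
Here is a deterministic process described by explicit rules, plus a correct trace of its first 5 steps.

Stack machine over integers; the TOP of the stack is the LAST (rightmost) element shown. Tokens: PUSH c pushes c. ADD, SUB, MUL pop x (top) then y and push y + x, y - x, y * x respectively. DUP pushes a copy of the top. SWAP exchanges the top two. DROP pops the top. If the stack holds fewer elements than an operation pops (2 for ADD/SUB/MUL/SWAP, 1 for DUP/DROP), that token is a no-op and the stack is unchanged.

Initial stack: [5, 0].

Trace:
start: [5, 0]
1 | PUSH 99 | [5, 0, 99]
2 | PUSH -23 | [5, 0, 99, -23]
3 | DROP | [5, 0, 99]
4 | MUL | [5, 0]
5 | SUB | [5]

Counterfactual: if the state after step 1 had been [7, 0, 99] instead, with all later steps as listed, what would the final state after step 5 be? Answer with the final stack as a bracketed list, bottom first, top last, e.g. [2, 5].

state after step 1 := [7, 0, 99]
2 | PUSH -23 | [7, 0, 99, -23]
3 | DROP | [7, 0, 99]
4 | MUL | [7, 0]
5 | SUB | [7]

[7]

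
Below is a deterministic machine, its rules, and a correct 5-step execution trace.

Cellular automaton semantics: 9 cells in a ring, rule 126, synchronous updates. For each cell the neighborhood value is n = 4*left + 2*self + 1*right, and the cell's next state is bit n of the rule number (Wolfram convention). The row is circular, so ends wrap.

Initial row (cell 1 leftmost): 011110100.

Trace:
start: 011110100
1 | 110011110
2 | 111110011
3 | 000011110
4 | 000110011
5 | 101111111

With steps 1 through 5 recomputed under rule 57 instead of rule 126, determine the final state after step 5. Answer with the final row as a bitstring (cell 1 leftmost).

101010101

(re-executing steps 1..5 under rule 57; state before step 1: 011110100)
1 | 010001011
2 | 101100110
3 | 011010101
4 | 110101010
5 | 101010101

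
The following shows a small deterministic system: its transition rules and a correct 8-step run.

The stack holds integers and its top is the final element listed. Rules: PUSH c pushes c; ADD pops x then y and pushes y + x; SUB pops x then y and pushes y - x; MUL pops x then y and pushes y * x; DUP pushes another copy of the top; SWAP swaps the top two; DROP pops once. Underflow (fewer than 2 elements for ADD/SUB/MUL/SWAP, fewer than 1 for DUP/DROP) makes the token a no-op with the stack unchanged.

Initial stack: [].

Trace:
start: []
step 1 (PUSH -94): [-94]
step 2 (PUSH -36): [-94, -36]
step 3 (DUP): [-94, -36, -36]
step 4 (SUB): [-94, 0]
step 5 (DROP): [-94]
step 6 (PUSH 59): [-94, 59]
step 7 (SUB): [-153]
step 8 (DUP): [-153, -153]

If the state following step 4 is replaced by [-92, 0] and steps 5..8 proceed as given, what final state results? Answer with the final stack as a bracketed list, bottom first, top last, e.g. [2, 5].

[-151, -151]

state after step 4 := [-92, 0]
step 5 (DROP): [-92]
step 6 (PUSH 59): [-92, 59]
step 7 (SUB): [-151]
step 8 (DUP): [-151, -151]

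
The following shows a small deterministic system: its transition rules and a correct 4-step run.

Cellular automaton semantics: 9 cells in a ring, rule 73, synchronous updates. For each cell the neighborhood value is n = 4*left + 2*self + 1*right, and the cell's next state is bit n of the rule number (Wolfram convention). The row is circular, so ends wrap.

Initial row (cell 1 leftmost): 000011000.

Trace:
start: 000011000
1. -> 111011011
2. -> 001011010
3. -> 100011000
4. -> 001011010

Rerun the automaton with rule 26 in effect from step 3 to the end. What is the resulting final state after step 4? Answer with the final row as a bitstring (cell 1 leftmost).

001101010

(re-executing steps 3..4 under rule 26; state before step 3: 001011010)
3. -> 010010001
4. -> 001101010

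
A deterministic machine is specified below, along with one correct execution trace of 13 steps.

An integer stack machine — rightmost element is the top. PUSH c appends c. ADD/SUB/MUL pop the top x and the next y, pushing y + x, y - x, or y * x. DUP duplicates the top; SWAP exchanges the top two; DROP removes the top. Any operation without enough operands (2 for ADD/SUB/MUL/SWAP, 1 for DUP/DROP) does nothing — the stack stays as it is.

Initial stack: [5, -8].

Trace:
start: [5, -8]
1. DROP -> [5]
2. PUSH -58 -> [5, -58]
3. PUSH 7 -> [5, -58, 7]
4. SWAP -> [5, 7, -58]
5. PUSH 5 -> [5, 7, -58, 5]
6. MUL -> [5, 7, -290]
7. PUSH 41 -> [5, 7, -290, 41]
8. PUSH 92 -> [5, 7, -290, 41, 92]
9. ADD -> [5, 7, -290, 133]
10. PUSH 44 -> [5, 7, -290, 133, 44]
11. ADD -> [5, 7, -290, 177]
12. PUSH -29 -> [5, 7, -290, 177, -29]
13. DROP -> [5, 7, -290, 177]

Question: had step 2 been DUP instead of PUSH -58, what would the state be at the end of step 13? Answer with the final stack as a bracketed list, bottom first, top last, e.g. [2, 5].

[5, 7, 25, 177]

(re-executing from step 2 with the substitution; state before step 2: [5])
2. DUP -> [5, 5]
3. PUSH 7 -> [5, 5, 7]
4. SWAP -> [5, 7, 5]
5. PUSH 5 -> [5, 7, 5, 5]
6. MUL -> [5, 7, 25]
7. PUSH 41 -> [5, 7, 25, 41]
8. PUSH 92 -> [5, 7, 25, 41, 92]
9. ADD -> [5, 7, 25, 133]
10. PUSH 44 -> [5, 7, 25, 133, 44]
11. ADD -> [5, 7, 25, 177]
12. PUSH -29 -> [5, 7, 25, 177, -29]
13. DROP -> [5, 7, 25, 177]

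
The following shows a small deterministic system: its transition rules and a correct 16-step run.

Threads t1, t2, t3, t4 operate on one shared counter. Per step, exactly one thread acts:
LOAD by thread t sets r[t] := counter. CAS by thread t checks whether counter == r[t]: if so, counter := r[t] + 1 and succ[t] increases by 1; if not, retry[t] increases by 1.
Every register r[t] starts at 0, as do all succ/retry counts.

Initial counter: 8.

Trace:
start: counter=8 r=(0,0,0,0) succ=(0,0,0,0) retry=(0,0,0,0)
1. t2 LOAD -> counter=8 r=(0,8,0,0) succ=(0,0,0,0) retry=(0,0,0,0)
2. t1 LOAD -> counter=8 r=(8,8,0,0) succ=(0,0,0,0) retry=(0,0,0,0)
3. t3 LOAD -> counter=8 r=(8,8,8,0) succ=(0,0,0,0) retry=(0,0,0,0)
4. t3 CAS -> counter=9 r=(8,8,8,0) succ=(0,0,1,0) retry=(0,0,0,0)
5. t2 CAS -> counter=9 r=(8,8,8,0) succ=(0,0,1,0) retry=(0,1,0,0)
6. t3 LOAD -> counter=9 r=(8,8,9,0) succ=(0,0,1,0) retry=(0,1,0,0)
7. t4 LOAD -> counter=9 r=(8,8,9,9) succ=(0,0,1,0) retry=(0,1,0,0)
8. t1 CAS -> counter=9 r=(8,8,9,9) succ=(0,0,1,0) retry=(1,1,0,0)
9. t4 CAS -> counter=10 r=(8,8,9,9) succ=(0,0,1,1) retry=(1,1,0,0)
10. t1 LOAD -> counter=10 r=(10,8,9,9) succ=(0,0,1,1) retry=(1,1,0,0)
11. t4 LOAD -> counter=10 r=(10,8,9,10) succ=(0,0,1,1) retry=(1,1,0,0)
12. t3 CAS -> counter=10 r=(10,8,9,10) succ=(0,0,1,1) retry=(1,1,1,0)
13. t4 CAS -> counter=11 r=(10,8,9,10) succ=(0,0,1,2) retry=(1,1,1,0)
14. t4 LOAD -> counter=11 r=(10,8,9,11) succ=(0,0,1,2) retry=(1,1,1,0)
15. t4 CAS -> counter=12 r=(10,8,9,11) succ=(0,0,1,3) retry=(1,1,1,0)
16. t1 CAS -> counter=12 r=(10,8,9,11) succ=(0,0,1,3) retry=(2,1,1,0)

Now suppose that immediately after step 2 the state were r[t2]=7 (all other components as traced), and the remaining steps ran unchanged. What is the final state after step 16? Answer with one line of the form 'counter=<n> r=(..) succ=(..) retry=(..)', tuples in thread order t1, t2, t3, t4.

counter=12 r=(10,7,9,11) succ=(0,0,1,3) retry=(2,1,1,0)

state after step 2 := counter=8 r=(8,7,0,0) succ=(0,0,0,0) retry=(0,0,0,0)
3. t3 LOAD -> counter=8 r=(8,7,8,0) succ=(0,0,0,0) retry=(0,0,0,0)
4. t3 CAS -> counter=9 r=(8,7,8,0) succ=(0,0,1,0) retry=(0,0,0,0)
5. t2 CAS -> counter=9 r=(8,7,8,0) succ=(0,0,1,0) retry=(0,1,0,0)
6. t3 LOAD -> counter=9 r=(8,7,9,0) succ=(0,0,1,0) retry=(0,1,0,0)
7. t4 LOAD -> counter=9 r=(8,7,9,9) succ=(0,0,1,0) retry=(0,1,0,0)
8. t1 CAS -> counter=9 r=(8,7,9,9) succ=(0,0,1,0) retry=(1,1,0,0)
9. t4 CAS -> counter=10 r=(8,7,9,9) succ=(0,0,1,1) retry=(1,1,0,0)
10. t1 LOAD -> counter=10 r=(10,7,9,9) succ=(0,0,1,1) retry=(1,1,0,0)
11. t4 LOAD -> counter=10 r=(10,7,9,10) succ=(0,0,1,1) retry=(1,1,0,0)
12. t3 CAS -> counter=10 r=(10,7,9,10) succ=(0,0,1,1) retry=(1,1,1,0)
13. t4 CAS -> counter=11 r=(10,7,9,10) succ=(0,0,1,2) retry=(1,1,1,0)
14. t4 LOAD -> counter=11 r=(10,7,9,11) succ=(0,0,1,2) retry=(1,1,1,0)
15. t4 CAS -> counter=12 r=(10,7,9,11) succ=(0,0,1,3) retry=(1,1,1,0)
16. t1 CAS -> counter=12 r=(10,7,9,11) succ=(0,0,1,3) retry=(2,1,1,0)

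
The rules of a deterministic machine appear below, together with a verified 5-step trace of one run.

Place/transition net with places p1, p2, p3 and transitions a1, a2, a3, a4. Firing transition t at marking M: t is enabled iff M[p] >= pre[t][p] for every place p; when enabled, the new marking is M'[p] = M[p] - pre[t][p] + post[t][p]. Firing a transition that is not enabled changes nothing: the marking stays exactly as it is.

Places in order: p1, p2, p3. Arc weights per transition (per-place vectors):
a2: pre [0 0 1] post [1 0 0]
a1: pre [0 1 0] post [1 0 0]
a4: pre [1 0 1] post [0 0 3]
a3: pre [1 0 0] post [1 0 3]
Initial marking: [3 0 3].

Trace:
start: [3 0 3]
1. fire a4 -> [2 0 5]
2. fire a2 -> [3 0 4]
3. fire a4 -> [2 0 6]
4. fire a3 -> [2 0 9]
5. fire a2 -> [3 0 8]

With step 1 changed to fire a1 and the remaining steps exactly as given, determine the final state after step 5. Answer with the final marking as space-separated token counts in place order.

(re-executing from step 1 with the substitution; state before step 1: [3 0 3])
1. fire a1 -> [3 0 3]
2. fire a2 -> [4 0 2]
3. fire a4 -> [3 0 4]
4. fire a3 -> [3 0 7]
5. fire a2 -> [4 0 6]

4 0 6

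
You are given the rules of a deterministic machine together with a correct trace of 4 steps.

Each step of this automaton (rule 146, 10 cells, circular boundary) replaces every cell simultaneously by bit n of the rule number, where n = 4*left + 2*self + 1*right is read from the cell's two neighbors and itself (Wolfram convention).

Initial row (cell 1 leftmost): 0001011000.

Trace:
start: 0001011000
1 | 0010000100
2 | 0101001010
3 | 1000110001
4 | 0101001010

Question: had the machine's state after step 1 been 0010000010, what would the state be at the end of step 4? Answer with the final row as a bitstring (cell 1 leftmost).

0001000100

state after step 1 := 0010000010
2 | 0101000101
3 | 0000101000
4 | 0001000100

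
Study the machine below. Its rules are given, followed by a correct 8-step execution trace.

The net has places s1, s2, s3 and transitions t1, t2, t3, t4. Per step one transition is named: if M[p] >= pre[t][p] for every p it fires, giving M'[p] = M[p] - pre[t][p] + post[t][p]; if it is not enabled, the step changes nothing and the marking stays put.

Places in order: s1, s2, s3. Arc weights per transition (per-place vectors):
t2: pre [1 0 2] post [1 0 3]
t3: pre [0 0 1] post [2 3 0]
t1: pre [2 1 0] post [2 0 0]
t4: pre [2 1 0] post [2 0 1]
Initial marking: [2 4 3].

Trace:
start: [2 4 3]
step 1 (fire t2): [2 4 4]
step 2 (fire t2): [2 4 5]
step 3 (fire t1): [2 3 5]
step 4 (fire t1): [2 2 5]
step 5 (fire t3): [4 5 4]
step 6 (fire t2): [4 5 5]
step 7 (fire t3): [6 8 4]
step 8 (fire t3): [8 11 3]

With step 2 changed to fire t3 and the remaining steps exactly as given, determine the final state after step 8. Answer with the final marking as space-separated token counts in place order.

10 14 1

(re-executing from step 2 with the substitution; state before step 2: [2 4 4])
step 2 (fire t3): [4 7 3]
step 3 (fire t1): [4 6 3]
step 4 (fire t1): [4 5 3]
step 5 (fire t3): [6 8 2]
step 6 (fire t2): [6 8 3]
step 7 (fire t3): [8 11 2]
step 8 (fire t3): [10 14 1]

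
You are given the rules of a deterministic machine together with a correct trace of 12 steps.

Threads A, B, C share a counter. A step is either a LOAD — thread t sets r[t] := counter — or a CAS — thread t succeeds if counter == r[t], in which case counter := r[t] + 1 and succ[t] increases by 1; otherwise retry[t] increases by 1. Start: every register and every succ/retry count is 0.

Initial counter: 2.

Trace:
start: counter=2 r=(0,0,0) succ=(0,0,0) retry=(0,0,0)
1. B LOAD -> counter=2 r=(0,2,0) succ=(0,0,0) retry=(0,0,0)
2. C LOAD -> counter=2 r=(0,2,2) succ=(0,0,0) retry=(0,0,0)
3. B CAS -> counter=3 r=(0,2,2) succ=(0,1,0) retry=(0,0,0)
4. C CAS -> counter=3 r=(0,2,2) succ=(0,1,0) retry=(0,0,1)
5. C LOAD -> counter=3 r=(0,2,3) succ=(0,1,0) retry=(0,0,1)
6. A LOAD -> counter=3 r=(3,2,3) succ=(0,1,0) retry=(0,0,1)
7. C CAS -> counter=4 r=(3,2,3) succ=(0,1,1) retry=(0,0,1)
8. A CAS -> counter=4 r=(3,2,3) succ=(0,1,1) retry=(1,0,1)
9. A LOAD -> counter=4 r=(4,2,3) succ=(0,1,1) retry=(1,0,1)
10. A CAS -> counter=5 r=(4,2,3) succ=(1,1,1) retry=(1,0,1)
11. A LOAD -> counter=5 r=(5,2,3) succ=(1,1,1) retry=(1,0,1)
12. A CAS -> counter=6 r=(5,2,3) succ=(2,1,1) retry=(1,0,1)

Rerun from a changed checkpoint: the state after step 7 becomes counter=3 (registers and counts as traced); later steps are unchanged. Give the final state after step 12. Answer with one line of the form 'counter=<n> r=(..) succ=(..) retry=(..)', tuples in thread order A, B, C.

counter=6 r=(5,2,3) succ=(3,1,1) retry=(0,0,1)

state after step 7 := counter=3 r=(3,2,3) succ=(0,1,1) retry=(0,0,1)
8. A CAS -> counter=4 r=(3,2,3) succ=(1,1,1) retry=(0,0,1)
9. A LOAD -> counter=4 r=(4,2,3) succ=(1,1,1) retry=(0,0,1)
10. A CAS -> counter=5 r=(4,2,3) succ=(2,1,1) retry=(0,0,1)
11. A LOAD -> counter=5 r=(5,2,3) succ=(2,1,1) retry=(0,0,1)
12. A CAS -> counter=6 r=(5,2,3) succ=(3,1,1) retry=(0,0,1)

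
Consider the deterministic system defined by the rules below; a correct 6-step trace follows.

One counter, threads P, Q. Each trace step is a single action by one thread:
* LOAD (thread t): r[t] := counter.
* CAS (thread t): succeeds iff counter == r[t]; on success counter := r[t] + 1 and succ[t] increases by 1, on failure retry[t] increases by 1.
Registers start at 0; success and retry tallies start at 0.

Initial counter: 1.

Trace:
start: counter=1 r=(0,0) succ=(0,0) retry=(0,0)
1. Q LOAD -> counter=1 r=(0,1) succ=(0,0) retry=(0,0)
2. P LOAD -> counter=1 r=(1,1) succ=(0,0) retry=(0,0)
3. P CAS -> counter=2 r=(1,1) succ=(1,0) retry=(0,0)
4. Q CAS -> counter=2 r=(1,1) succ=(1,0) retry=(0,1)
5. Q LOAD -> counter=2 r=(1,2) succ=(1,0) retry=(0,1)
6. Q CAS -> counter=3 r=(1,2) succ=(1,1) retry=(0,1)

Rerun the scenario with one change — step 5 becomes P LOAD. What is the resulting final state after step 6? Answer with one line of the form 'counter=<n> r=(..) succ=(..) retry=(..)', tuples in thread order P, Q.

counter=2 r=(2,1) succ=(1,0) retry=(0,2)

(re-executing from step 5 with the substitution; state before step 5: counter=2 r=(1,1) succ=(1,0) retry=(0,1))
5. P LOAD -> counter=2 r=(2,1) succ=(1,0) retry=(0,1)
6. Q CAS -> counter=2 r=(2,1) succ=(1,0) retry=(0,2)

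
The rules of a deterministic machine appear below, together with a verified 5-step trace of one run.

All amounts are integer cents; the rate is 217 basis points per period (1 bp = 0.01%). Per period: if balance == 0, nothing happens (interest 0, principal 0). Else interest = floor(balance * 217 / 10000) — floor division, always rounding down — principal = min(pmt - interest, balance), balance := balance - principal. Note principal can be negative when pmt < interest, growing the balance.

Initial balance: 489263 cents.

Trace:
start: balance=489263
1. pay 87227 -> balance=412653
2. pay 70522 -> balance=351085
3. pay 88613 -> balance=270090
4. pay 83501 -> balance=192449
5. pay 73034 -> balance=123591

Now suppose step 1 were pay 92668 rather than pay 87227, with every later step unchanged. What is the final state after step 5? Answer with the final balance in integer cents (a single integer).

117662

(re-executing from step 1 with the substitution; state before step 1: balance=489263)
1. pay 92668 -> balance=407212
2. pay 70522 -> balance=345526
3. pay 88613 -> balance=264410
4. pay 83501 -> balance=186646
5. pay 73034 -> balance=117662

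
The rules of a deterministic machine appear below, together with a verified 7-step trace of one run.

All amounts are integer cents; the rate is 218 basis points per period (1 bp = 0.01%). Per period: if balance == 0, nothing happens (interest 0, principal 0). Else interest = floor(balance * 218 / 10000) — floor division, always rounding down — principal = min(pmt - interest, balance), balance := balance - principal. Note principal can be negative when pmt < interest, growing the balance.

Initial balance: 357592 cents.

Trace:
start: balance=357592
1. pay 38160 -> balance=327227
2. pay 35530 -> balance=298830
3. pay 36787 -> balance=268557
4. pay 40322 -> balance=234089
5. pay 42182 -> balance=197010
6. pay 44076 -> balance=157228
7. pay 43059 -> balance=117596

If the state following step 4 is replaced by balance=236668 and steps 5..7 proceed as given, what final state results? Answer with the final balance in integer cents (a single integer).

120348

state after step 4 := balance=236668
5. pay 42182 -> balance=199645
6. pay 44076 -> balance=159921
7. pay 43059 -> balance=120348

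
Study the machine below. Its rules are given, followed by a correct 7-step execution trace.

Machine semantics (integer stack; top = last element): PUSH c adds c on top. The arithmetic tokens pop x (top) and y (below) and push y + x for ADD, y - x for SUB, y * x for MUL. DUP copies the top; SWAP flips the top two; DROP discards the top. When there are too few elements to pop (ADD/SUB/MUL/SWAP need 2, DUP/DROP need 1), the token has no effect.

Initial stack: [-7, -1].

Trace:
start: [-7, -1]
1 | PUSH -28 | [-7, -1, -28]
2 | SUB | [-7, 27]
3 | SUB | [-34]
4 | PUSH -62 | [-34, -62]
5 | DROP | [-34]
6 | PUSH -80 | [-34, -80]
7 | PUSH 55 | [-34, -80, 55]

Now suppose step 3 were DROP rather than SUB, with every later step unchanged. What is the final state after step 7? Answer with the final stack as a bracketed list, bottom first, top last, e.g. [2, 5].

[-7, -80, 55]

(re-executing from step 3 with the substitution; state before step 3: [-7, 27])
3 | DROP | [-7]
4 | PUSH -62 | [-7, -62]
5 | DROP | [-7]
6 | PUSH -80 | [-7, -80]
7 | PUSH 55 | [-7, -80, 55]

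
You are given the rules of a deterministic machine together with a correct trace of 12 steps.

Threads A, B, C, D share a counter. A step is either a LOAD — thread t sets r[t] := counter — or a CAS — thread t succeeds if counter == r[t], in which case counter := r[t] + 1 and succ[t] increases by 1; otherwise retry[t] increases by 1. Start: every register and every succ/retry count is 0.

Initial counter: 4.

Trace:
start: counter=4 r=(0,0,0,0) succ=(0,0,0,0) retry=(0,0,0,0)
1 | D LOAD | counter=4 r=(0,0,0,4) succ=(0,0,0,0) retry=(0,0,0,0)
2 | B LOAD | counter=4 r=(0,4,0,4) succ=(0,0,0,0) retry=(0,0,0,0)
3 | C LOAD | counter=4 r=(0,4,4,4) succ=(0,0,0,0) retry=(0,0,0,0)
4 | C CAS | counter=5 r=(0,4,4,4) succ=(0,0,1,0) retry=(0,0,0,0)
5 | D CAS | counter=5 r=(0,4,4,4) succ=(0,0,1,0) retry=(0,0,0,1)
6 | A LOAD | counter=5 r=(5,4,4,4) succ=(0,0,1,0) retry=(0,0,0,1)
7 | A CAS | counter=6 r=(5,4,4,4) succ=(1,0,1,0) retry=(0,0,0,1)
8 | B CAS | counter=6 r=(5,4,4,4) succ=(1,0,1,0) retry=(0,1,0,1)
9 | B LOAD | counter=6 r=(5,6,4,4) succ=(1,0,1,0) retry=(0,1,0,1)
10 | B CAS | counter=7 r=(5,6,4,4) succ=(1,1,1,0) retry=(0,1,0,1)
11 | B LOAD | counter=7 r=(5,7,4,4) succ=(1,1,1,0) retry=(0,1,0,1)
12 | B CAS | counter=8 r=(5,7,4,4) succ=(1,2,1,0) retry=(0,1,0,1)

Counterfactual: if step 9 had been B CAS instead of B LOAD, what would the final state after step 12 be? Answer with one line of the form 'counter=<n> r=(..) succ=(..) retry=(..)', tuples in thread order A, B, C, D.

(re-executing from step 9 with the substitution; state before step 9: counter=6 r=(5,4,4,4) succ=(1,0,1,0) retry=(0,1,0,1))
9 | B CAS | counter=6 r=(5,4,4,4) succ=(1,0,1,0) retry=(0,2,0,1)
10 | B CAS | counter=6 r=(5,4,4,4) succ=(1,0,1,0) retry=(0,3,0,1)
11 | B LOAD | counter=6 r=(5,6,4,4) succ=(1,0,1,0) retry=(0,3,0,1)
12 | B CAS | counter=7 r=(5,6,4,4) succ=(1,1,1,0) retry=(0,3,0,1)

counter=7 r=(5,6,4,4) succ=(1,1,1,0) retry=(0,3,0,1)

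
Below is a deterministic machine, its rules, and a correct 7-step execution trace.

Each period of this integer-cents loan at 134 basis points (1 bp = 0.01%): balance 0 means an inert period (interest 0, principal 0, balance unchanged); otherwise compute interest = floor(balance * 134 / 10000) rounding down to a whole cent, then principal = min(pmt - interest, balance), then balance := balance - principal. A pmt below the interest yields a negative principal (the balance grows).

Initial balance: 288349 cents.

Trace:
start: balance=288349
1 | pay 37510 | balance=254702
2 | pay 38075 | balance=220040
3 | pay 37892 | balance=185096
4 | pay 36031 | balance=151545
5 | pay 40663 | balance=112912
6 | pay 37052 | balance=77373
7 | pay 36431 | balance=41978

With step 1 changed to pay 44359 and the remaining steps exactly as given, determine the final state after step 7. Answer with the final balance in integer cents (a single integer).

34560

(re-executing from step 1 with the substitution; state before step 1: balance=288349)
1 | pay 44359 | balance=247853
2 | pay 38075 | balance=213099
3 | pay 37892 | balance=178062
4 | pay 36031 | balance=144417
5 | pay 40663 | balance=105689
6 | pay 37052 | balance=70053
7 | pay 36431 | balance=34560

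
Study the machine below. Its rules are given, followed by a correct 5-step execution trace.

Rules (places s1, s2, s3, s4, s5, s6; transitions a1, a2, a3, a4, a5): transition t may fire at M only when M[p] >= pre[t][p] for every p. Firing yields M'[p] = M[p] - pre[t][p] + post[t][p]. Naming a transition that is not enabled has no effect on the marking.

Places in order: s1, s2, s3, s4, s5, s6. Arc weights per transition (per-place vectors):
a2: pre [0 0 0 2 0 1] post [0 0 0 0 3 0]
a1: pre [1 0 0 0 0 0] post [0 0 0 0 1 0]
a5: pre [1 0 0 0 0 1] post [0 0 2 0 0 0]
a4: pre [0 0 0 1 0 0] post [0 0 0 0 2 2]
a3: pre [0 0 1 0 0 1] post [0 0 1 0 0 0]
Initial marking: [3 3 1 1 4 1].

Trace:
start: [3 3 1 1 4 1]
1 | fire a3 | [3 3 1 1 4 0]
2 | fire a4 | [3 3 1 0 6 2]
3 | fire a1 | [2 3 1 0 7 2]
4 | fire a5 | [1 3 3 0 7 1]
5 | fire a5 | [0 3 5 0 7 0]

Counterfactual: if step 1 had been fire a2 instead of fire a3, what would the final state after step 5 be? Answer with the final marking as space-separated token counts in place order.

(re-executing from step 1 with the substitution; state before step 1: [3 3 1 1 4 1])
1 | fire a2 | [3 3 1 1 4 1]
2 | fire a4 | [3 3 1 0 6 3]
3 | fire a1 | [2 3 1 0 7 3]
4 | fire a5 | [1 3 3 0 7 2]
5 | fire a5 | [0 3 5 0 7 1]

0 3 5 0 7 1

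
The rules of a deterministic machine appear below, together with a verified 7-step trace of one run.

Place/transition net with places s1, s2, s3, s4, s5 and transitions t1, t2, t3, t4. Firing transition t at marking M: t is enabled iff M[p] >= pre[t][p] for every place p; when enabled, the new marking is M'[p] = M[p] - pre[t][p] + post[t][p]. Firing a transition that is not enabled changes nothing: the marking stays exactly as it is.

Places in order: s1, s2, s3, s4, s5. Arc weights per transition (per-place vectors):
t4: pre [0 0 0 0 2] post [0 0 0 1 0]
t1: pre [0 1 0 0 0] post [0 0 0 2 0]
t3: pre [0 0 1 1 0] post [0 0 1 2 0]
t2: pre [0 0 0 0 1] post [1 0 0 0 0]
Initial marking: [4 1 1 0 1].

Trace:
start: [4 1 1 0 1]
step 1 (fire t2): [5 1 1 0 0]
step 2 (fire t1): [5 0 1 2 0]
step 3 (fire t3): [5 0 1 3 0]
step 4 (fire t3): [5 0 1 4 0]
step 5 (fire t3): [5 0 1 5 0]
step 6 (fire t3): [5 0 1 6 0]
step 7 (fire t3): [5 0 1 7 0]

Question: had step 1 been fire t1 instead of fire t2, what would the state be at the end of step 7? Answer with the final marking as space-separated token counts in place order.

4 0 1 7 1

(re-executing from step 1 with the substitution; state before step 1: [4 1 1 0 1])
step 1 (fire t1): [4 0 1 2 1]
step 2 (fire t1): [4 0 1 2 1]
step 3 (fire t3): [4 0 1 3 1]
step 4 (fire t3): [4 0 1 4 1]
step 5 (fire t3): [4 0 1 5 1]
step 6 (fire t3): [4 0 1 6 1]
step 7 (fire t3): [4 0 1 7 1]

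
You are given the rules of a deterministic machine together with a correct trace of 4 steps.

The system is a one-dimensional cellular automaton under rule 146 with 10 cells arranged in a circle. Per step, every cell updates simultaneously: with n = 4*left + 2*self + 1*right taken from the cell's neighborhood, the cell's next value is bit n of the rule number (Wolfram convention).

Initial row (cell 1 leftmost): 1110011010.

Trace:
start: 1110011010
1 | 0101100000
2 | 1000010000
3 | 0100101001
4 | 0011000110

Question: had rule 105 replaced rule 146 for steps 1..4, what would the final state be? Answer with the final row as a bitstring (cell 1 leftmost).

0010001101

(re-executing steps 1..4 under rule 105; state before step 1: 1110011010)
1 | 1010011101
2 | 1100010111
3 | 0101001100
4 | 0010001101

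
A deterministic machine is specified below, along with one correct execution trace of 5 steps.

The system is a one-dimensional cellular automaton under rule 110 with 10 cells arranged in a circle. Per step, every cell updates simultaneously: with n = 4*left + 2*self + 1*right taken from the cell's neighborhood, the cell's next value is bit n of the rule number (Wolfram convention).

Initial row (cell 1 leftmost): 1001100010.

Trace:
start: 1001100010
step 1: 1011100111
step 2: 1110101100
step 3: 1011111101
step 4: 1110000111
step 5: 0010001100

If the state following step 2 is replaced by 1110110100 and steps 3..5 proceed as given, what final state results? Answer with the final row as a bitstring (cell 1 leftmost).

0010001100

state after step 2 := 1110110100
step 3: 1011111101
step 4: 1110000111
step 5: 0010001100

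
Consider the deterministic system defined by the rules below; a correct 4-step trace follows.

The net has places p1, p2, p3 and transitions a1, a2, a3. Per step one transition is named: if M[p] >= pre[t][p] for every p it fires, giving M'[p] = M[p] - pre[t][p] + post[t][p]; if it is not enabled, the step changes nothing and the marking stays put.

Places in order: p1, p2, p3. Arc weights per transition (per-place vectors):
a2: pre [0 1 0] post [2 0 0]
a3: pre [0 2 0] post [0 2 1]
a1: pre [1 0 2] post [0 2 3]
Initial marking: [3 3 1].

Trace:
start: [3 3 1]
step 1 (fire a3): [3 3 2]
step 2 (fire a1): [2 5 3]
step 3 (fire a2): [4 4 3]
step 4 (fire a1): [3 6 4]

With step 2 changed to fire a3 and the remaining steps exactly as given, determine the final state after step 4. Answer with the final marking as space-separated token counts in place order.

4 4 4

(re-executing from step 2 with the substitution; state before step 2: [3 3 2])
step 2 (fire a3): [3 3 3]
step 3 (fire a2): [5 2 3]
step 4 (fire a1): [4 4 4]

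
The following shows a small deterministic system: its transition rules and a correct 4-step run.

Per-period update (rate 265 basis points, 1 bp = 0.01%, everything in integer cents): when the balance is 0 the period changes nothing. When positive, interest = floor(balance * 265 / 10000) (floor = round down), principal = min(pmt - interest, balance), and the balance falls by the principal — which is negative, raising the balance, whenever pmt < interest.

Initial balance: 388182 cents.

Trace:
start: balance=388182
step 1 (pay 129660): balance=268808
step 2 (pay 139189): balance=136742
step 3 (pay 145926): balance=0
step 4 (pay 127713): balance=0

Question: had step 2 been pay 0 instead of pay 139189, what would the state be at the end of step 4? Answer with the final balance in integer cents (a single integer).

13242

(re-executing from step 2 with the substitution; state before step 2: balance=268808)
step 2 (pay 0): balance=275931
step 3 (pay 145926): balance=137317
step 4 (pay 127713): balance=13242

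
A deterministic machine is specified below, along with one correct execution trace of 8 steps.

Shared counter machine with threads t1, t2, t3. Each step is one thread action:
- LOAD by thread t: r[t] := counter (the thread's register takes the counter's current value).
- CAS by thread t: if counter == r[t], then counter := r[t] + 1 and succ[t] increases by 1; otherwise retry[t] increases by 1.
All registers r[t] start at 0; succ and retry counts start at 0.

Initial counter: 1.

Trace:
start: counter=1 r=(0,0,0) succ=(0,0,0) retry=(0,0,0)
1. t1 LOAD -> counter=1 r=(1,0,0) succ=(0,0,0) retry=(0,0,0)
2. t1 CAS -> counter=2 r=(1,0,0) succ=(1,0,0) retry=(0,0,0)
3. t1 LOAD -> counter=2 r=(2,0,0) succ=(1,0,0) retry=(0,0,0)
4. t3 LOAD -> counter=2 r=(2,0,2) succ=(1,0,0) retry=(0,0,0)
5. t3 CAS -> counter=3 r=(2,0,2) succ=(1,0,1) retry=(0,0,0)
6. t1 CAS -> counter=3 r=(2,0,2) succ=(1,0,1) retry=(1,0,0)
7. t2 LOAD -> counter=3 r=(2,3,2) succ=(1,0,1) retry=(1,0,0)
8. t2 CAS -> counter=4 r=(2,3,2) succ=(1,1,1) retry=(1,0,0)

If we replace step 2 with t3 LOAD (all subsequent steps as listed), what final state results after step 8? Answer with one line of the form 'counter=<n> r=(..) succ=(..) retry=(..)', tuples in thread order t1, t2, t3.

counter=3 r=(1,2,1) succ=(0,1,1) retry=(1,0,0)

(re-executing from step 2 with the substitution; state before step 2: counter=1 r=(1,0,0) succ=(0,0,0) retry=(0,0,0))
2. t3 LOAD -> counter=1 r=(1,0,1) succ=(0,0,0) retry=(0,0,0)
3. t1 LOAD -> counter=1 r=(1,0,1) succ=(0,0,0) retry=(0,0,0)
4. t3 LOAD -> counter=1 r=(1,0,1) succ=(0,0,0) retry=(0,0,0)
5. t3 CAS -> counter=2 r=(1,0,1) succ=(0,0,1) retry=(0,0,0)
6. t1 CAS -> counter=2 r=(1,0,1) succ=(0,0,1) retry=(1,0,0)
7. t2 LOAD -> counter=2 r=(1,2,1) succ=(0,0,1) retry=(1,0,0)
8. t2 CAS -> counter=3 r=(1,2,1) succ=(0,1,1) retry=(1,0,0)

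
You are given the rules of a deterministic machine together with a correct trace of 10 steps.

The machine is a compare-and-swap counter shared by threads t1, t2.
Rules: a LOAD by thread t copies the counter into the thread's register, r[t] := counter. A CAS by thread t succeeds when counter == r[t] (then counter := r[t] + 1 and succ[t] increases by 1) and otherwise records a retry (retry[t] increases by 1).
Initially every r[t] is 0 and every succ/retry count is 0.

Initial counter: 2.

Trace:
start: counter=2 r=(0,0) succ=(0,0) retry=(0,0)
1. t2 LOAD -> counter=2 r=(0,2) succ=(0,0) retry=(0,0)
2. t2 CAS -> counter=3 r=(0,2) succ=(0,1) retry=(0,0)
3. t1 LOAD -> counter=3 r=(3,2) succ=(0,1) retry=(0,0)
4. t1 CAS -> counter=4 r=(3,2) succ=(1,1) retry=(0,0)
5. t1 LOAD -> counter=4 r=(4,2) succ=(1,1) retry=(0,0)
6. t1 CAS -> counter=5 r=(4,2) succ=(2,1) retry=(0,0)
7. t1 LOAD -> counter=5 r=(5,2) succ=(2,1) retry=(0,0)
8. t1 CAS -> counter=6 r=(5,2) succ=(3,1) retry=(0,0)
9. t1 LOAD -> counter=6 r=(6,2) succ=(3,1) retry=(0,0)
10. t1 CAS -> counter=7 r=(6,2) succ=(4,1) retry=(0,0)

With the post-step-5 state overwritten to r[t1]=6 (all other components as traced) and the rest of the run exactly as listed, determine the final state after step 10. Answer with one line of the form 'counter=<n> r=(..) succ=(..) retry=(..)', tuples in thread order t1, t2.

state after step 5 := counter=4 r=(6,2) succ=(1,1) retry=(0,0)
6. t1 CAS -> counter=4 r=(6,2) succ=(1,1) retry=(1,0)
7. t1 LOAD -> counter=4 r=(4,2) succ=(1,1) retry=(1,0)
8. t1 CAS -> counter=5 r=(4,2) succ=(2,1) retry=(1,0)
9. t1 LOAD -> counter=5 r=(5,2) succ=(2,1) retry=(1,0)
10. t1 CAS -> counter=6 r=(5,2) succ=(3,1) retry=(1,0)

counter=6 r=(5,2) succ=(3,1) retry=(1,0)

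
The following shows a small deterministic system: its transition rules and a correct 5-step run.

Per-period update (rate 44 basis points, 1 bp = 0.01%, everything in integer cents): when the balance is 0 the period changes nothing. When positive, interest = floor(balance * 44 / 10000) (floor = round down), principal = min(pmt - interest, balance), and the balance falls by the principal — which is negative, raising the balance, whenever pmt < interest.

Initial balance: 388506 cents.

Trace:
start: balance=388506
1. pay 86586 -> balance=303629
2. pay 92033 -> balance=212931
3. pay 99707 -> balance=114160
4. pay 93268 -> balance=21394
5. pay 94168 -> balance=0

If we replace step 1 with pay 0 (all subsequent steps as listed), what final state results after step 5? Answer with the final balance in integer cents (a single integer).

(re-executing from step 1 with the substitution; state before step 1: balance=388506)
1. pay 0 -> balance=390215
2. pay 92033 -> balance=299898
3. pay 99707 -> balance=201510
4. pay 93268 -> balance=109128
5. pay 94168 -> balance=15440

15440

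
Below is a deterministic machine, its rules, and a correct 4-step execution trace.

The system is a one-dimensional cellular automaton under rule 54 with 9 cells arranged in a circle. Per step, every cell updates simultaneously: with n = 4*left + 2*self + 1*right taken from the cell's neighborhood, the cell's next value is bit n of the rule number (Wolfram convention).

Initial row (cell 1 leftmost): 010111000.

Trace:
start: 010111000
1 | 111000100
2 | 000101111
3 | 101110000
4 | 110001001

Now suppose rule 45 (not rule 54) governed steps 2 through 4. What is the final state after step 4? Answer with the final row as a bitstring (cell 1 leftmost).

(re-executing steps 2..4 under rule 45; state before step 2: 111000100)
2 | 100010100
3 | 101011100
4 | 111110000

111110000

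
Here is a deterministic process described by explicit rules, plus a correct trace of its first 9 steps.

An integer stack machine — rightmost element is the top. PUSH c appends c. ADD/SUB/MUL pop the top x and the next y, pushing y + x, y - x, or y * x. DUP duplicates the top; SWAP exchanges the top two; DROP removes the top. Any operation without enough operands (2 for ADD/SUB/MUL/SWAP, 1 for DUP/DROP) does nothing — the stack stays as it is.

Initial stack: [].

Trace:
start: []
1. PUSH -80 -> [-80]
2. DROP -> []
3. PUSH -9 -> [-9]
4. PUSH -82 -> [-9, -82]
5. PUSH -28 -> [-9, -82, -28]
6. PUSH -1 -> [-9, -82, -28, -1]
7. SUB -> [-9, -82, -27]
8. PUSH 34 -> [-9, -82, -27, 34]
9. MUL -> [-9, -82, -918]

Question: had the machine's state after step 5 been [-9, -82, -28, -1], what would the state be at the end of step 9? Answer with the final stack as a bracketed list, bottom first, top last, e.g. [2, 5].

state after step 5 := [-9, -82, -28, -1]
6. PUSH -1 -> [-9, -82, -28, -1, -1]
7. SUB -> [-9, -82, -28, 0]
8. PUSH 34 -> [-9, -82, -28, 0, 34]
9. MUL -> [-9, -82, -28, 0]

[-9, -82, -28, 0]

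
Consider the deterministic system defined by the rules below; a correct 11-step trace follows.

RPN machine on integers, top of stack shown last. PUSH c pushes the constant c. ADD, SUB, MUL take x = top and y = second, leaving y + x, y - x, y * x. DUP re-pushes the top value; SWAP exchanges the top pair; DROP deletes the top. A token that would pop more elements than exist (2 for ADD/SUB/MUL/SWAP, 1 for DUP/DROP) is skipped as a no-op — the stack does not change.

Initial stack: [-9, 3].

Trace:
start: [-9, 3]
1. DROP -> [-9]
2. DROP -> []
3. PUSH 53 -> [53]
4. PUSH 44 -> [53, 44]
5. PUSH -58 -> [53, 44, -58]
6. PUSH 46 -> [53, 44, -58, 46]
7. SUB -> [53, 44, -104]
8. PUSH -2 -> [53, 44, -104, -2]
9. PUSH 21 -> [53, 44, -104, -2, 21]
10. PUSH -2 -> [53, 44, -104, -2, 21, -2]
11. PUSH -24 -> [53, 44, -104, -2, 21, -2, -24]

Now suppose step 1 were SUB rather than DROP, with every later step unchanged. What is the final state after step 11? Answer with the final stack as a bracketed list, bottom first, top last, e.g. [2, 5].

[53, 44, -104, -2, 21, -2, -24]

(re-executing from step 1 with the substitution; state before step 1: [-9, 3])
1. SUB -> [-12]
2. DROP -> []
3. PUSH 53 -> [53]
4. PUSH 44 -> [53, 44]
5. PUSH -58 -> [53, 44, -58]
6. PUSH 46 -> [53, 44, -58, 46]
7. SUB -> [53, 44, -104]
8. PUSH -2 -> [53, 44, -104, -2]
9. PUSH 21 -> [53, 44, -104, -2, 21]
10. PUSH -2 -> [53, 44, -104, -2, 21, -2]
11. PUSH -24 -> [53, 44, -104, -2, 21, -2, -24]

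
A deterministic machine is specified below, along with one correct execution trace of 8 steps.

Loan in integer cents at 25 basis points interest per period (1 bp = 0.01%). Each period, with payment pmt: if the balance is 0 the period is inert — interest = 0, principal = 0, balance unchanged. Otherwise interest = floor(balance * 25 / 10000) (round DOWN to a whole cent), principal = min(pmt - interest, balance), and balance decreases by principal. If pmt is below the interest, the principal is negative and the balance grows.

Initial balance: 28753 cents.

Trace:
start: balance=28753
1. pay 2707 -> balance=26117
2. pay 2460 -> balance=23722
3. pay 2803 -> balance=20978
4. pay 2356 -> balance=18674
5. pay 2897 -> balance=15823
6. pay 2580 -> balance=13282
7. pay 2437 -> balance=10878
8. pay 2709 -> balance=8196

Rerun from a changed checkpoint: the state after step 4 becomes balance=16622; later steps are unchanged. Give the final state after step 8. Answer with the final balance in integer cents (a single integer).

state after step 4 := balance=16622
5. pay 2897 -> balance=13766
6. pay 2580 -> balance=11220
7. pay 2437 -> balance=8811
8. pay 2709 -> balance=6124

6124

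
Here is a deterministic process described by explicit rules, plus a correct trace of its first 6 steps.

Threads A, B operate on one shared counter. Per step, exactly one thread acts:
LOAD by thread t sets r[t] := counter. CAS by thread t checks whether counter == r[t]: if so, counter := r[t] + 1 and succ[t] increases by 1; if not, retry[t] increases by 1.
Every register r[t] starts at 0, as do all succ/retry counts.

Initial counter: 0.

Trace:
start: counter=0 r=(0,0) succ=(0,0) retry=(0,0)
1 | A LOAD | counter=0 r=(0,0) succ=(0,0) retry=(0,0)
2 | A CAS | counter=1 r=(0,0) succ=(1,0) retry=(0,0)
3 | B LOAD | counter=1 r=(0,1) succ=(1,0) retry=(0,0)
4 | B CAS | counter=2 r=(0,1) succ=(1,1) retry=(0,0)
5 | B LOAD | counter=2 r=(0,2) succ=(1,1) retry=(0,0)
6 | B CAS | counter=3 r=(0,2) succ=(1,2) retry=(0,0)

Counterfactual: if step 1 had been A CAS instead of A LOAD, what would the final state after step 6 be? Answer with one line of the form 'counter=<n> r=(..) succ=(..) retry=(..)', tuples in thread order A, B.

counter=3 r=(0,2) succ=(1,2) retry=(1,0)

(re-executing from step 1 with the substitution; state before step 1: counter=0 r=(0,0) succ=(0,0) retry=(0,0))
1 | A CAS | counter=1 r=(0,0) succ=(1,0) retry=(0,0)
2 | A CAS | counter=1 r=(0,0) succ=(1,0) retry=(1,0)
3 | B LOAD | counter=1 r=(0,1) succ=(1,0) retry=(1,0)
4 | B CAS | counter=2 r=(0,1) succ=(1,1) retry=(1,0)
5 | B LOAD | counter=2 r=(0,2) succ=(1,1) retry=(1,0)
6 | B CAS | counter=3 r=(0,2) succ=(1,2) retry=(1,0)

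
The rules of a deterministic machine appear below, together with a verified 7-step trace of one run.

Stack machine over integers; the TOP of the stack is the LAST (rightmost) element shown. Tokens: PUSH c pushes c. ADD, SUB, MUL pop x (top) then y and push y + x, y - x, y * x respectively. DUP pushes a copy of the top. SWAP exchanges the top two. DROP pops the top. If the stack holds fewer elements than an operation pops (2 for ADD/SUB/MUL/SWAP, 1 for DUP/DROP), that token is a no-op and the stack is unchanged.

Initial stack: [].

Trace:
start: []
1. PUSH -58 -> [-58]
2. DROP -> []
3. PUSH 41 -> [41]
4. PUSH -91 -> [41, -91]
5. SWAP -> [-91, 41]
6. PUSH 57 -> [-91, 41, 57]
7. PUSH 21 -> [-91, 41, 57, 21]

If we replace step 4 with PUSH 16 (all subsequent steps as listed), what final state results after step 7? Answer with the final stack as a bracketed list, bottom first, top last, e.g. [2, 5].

(re-executing from step 4 with the substitution; state before step 4: [41])
4. PUSH 16 -> [41, 16]
5. SWAP -> [16, 41]
6. PUSH 57 -> [16, 41, 57]
7. PUSH 21 -> [16, 41, 57, 21]

[16, 41, 57, 21]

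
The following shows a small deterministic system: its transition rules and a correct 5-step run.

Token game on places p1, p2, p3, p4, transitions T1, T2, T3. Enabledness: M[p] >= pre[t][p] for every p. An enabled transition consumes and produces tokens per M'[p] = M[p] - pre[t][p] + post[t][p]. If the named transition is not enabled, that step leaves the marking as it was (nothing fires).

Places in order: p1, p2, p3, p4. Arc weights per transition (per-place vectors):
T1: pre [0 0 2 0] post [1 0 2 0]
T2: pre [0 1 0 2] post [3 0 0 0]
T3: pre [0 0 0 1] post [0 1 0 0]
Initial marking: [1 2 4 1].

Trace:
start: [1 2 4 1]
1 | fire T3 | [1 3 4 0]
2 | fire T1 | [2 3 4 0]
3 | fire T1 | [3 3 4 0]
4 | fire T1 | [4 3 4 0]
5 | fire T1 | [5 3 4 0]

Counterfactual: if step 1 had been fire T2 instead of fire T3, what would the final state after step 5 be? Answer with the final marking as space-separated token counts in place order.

(re-executing from step 1 with the substitution; state before step 1: [1 2 4 1])
1 | fire T2 | [1 2 4 1]
2 | fire T1 | [2 2 4 1]
3 | fire T1 | [3 2 4 1]
4 | fire T1 | [4 2 4 1]
5 | fire T1 | [5 2 4 1]

5 2 4 1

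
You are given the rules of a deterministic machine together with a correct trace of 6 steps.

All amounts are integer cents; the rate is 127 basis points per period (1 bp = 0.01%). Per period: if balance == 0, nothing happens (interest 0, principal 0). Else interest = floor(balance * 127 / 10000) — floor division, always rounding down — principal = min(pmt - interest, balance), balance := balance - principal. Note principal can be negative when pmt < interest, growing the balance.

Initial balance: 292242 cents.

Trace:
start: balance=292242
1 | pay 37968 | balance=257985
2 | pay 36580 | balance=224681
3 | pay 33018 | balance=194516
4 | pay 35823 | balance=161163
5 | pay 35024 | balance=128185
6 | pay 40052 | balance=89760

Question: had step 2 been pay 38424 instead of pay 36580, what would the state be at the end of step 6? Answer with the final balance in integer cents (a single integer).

(re-executing from step 2 with the substitution; state before step 2: balance=257985)
2 | pay 38424 | balance=222837
3 | pay 33018 | balance=192649
4 | pay 35823 | balance=159272
5 | pay 35024 | balance=126270
6 | pay 40052 | balance=87821

87821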